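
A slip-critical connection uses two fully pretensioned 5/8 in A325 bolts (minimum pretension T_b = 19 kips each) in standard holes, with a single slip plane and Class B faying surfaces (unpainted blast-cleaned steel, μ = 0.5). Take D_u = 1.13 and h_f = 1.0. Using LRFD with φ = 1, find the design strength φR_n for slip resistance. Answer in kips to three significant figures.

21.5 kips

R_n = μ · D_u · h_f · T_b · n_s · n_b = 0.5 × 1.13 × 1.0 × 19 × 1 × 2 = 21.47 kips.
Design strength φR_n = 1 × 21.47 = 21.5 kips.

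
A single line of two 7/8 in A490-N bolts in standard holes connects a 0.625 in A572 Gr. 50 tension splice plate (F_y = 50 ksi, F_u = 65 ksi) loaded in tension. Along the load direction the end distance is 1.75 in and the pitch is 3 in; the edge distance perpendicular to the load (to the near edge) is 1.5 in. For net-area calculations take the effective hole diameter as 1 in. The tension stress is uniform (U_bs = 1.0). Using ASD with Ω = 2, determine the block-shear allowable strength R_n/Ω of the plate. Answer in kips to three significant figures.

59.9 kips

Shear plane L_v = 1.75 + 1·3 = 4.75 in; A_gv = 4.75 × 0.625 = 2.969 in².
A_nv = (4.75 − 1.5·1) × 0.625 = 2.031 in².
A_nt = (1.5 − 0.5·1) × 0.625 = 0.625 in².
0.6 F_u A_nv = 79.22 kips; 0.6 F_y A_gv = 89.06 kips → shear rupture governs the shear term.
R_n = 79.22 + 1.0 × 65 × 0.625 = 119.8 kips.
Allowable strength R_n/Ω = 119.8 / 2 = 59.9 kips.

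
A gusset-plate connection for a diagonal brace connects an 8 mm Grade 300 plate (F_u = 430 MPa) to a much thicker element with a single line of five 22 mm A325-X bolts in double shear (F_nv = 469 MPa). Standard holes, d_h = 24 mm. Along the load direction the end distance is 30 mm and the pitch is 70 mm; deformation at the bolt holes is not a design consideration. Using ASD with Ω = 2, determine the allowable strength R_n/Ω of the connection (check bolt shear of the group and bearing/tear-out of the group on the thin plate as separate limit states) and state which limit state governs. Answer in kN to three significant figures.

501 kN (bearing governs)

Bolt shear: A_b = π·22²/4 = 380.1 mm²; R_n = 469 × 380.1 × 5 × 2 / 1000 = 1783 kN → 1783 / 2 = 891 kN.
Bearing (1.5 l_c t F_u ≤ 3.0 d t F_u): upper limit = 3.0·22·8·430 / 1000 = 227 kN.
  Edge l_c = 30 − 24/2 = 18 → r_n = 92.88 kN; interior l_c = 70 − 24 = 46 → r_n = 227 kN.
  R_n,bearing = 1·92.88 + 4·227 = 1001 kN → 1001 / 2 = 501 kN.
Bearing governs: 501 kN.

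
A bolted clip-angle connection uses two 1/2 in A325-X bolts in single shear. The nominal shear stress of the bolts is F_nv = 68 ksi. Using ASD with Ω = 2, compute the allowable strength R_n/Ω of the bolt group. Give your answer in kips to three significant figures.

13.4 kips

A_b = π × 0.5² / 4 = 0.1963 in².
R_n = F_nv · A_b · n · n_s = 68 × 0.1963 × 2 × 1 = 26.7 kips.
Allowable strength R_n/Ω = 26.7 / 2 = 13.4 kips.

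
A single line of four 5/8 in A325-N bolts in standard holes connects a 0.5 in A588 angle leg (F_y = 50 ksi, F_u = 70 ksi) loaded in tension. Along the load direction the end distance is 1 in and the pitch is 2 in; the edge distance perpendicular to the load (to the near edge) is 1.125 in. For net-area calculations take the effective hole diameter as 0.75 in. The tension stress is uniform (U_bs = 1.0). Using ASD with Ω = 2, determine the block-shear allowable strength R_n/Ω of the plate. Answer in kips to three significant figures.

Shear plane L_v = 1 + 3·2 = 7 in; A_gv = 7 × 0.5 = 3.5 in².
A_nv = (7 − 3.5·0.75) × 0.5 = 2.188 in².
A_nt = (1.125 − 0.5·0.75) × 0.5 = 0.375 in².
0.6 F_u A_nv = 91.88 kips; 0.6 F_y A_gv = 105 kips → shear rupture governs the shear term.
R_n = 91.88 + 1.0 × 70 × 0.375 = 118.1 kips.
Allowable strength R_n/Ω = 118.1 / 2 = 59.1 kips.

59.1 kips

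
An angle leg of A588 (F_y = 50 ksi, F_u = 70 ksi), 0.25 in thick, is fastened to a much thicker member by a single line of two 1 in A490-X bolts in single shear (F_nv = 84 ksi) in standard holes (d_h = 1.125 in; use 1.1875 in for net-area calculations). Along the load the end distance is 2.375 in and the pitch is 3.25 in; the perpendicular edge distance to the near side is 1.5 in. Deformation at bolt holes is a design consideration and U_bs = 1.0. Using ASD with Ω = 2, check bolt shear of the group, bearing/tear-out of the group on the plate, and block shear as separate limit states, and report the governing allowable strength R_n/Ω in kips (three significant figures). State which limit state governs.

Bolt shear: A_b = π·1²/4 = 0.7854 in²; R_n = 84 × 0.7854 × 2 × 1 = 131.9 kips → 131.9 / 2 = 66 kips.
Bearing: edge l_c = 1.812, r_n = 38.06 kips; interior l_c = 2.125, r_n = 42 kips; R_n = 38.06 + 1·42 = 80.06 kips → 40 kips.
Block shear: A_gv = 1.406, A_nv = 0.9609, A_nt = 0.2266 in²; R_n = min(0.6F_uA_nv, 0.6F_yA_gv) + U_bs·F_u·A_nt = 56.22 kips → 28.1 kips.
Block shear governs: 28.1 kips.

28.1 kips (block shear governs)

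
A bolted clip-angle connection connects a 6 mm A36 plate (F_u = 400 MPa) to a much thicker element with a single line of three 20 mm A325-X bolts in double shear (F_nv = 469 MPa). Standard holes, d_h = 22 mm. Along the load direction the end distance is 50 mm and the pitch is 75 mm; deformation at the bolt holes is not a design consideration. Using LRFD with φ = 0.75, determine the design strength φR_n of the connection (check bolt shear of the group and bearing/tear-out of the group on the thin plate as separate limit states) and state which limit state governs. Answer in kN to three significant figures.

321 kN (bearing governs)

Bolt shear: A_b = π·20²/4 = 314.2 mm²; R_n = 469 × 314.2 × 3 × 2 / 1000 = 884 kN → 0.75 × 884 = 663 kN.
Bearing (1.5 l_c t F_u ≤ 3.0 d t F_u): upper limit = 3.0·20·6·400 / 1000 = 144 kN.
  Edge l_c = 50 − 22/2 = 39 → r_n = 140.4 kN; interior l_c = 75 − 22 = 53 → r_n = 144 kN.
  R_n,bearing = 1·140.4 + 2·144 = 428.4 kN → 0.75 × 428.4 = 321 kN.
Bearing governs: 321 kN.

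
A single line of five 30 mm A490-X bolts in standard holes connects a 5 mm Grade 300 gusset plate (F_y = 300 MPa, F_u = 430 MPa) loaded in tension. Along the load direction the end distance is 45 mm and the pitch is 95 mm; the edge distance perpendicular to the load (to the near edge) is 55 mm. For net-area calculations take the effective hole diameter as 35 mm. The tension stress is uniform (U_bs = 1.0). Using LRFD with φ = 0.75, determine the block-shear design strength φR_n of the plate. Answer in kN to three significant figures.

Shear plane L_v = 45 + 4·95 = 425 mm; A_gv = 425 × 5 = 2125 mm².
A_nv = (425 − 4.5·35) × 5 = 1338 mm².
A_nt = (55 − 0.5·35) × 5 = 187.5 mm².
0.6 F_u A_nv = 345.1 kN; 0.6 F_y A_gv = 382.5 kN → shear rupture governs the shear term.
R_n = 345.1 + 1.0 × 430 × 187.5 / 1000 = 425.7 kN.
Design strength φR_n = 0.75 × 425.7 = 319 kN.

319 kN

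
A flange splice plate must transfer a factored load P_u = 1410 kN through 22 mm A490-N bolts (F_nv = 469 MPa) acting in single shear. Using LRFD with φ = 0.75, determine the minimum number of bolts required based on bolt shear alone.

11 bolts

A_b = π·22²/4 = 380.1 mm².
Per-bolt design strength φR_n = 0.75 × 469 × 380.1 × 1 / 1000 = 133.7 kN.
n ≥ 1410 / 133.7 = 10.55 → use 11 bolts.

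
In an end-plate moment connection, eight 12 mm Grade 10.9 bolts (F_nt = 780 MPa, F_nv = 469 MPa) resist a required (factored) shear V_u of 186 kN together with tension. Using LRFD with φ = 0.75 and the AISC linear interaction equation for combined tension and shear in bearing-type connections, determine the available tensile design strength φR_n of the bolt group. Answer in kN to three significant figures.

A_b = π·12²/4 = 113.1 mm²; f_rv = 186 × 1000 / (8 × 113.1) = 205.6 MPa.
F'_nt = 1.3 F_nt − (F_nt / φF_nv) f_rv = 1.3·780 − (780/(0.75·469))·205.6 = 558.1 MPa, capped at F_nt → F'_nt = 558.1 MPa.
R_n = F'_nt · A_b · n = 558.1 × 113.1 × 8 / 1000 = 505 kN.
Design strength φR_n = 0.75 × 505 = 379 kN.

379 kN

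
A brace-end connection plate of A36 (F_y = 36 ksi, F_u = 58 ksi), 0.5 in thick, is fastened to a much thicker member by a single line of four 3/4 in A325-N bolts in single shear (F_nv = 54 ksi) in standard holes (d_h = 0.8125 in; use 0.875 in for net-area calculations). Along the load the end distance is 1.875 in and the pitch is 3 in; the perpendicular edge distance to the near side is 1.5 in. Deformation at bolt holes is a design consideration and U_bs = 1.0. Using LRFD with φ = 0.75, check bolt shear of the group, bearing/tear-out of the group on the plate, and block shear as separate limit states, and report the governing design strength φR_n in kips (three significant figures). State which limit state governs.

Bolt shear: A_b = π·0.75²/4 = 0.4418 in²; R_n = 54 × 0.4418 × 4 × 1 = 95.43 kips → 0.75 × 95.43 = 71.6 kips.
Bearing: edge l_c = 1.469, r_n = 51.11 kips; interior l_c = 2.188, r_n = 52.2 kips; R_n = 51.11 + 3·52.2 = 207.7 kips → 156 kips.
Block shear: A_gv = 5.438, A_nv = 3.906, A_nt = 0.5312 in²; R_n = min(0.6F_uA_nv, 0.6F_yA_gv) + U_bs·F_u·A_nt = 148.3 kips → 111 kips.
Bolt shear governs: 71.6 kips.

71.6 kips (bolt shear governs)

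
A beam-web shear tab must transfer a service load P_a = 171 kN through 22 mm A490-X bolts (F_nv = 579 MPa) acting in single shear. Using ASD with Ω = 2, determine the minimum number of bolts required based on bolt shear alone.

2 bolts

A_b = π·22²/4 = 380.1 mm².
Per-bolt allowable strength R_n/Ω = 579 × 380.1 × 1 / 1000 / 2 = 110 kN.
n ≥ 171 / 110 = 1.554 → use 2 bolts.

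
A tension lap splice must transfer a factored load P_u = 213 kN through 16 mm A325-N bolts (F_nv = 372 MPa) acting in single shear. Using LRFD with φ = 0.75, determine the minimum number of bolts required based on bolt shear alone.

A_b = π·16²/4 = 201.1 mm².
Per-bolt design strength φR_n = 0.75 × 372 × 201.1 × 1 / 1000 = 56.1 kN.
n ≥ 213 / 56.1 = 3.797 → use 4 bolts.

4 bolts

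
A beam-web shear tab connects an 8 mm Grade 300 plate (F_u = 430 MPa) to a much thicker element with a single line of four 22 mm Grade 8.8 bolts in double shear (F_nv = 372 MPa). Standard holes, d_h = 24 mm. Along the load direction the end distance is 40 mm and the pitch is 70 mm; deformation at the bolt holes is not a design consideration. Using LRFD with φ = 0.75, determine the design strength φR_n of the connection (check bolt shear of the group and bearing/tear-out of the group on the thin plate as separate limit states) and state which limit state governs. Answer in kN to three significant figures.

619 kN (bearing governs)

Bolt shear: A_b = π·22²/4 = 380.1 mm²; R_n = 372 × 380.1 × 4 × 2 / 1000 = 1131 kN → 0.75 × 1131 = 848 kN.
Bearing (1.5 l_c t F_u ≤ 3.0 d t F_u): upper limit = 3.0·22·8·430 / 1000 = 227 kN.
  Edge l_c = 40 − 24/2 = 28 → r_n = 144.5 kN; interior l_c = 70 − 24 = 46 → r_n = 227 kN.
  R_n,bearing = 1·144.5 + 3·227 = 825.6 kN → 0.75 × 825.6 = 619 kN.
Bearing governs: 619 kN.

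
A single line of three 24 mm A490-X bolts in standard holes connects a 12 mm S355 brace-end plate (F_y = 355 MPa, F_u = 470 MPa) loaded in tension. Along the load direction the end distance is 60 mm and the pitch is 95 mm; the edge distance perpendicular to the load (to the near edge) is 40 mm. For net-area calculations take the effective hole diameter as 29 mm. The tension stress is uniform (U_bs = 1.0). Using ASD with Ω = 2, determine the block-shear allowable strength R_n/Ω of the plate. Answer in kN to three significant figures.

372 kN

Shear plane L_v = 60 + 2·95 = 250 mm; A_gv = 250 × 12 = 3000 mm².
A_nv = (250 − 2.5·29) × 12 = 2130 mm².
A_nt = (40 − 0.5·29) × 12 = 306 mm².
0.6 F_u A_nv = 600.7 kN; 0.6 F_y A_gv = 639 kN → shear rupture governs the shear term.
R_n = 600.7 + 1.0 × 470 × 306 / 1000 = 744.5 kN.
Allowable strength R_n/Ω = 744.5 / 2 = 372 kN.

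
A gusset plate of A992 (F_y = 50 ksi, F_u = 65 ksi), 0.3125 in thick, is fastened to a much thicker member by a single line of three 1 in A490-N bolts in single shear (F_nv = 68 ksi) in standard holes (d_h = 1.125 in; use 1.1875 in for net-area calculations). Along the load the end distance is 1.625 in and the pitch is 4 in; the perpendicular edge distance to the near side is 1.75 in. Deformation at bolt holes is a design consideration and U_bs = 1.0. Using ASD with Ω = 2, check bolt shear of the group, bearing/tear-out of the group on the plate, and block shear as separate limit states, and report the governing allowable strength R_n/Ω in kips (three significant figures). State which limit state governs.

Bolt shear: A_b = π·1²/4 = 0.7854 in²; R_n = 68 × 0.7854 × 3 × 1 = 160.2 kips → 160.2 / 2 = 80.1 kips.
Bearing: edge l_c = 1.062, r_n = 25.9 kips; interior l_c = 2.875, r_n = 48.75 kips; R_n = 25.9 + 2·48.75 = 123.4 kips → 61.7 kips.
Block shear: A_gv = 3.008, A_nv = 2.08, A_nt = 0.3613 in²; R_n = min(0.6F_uA_nv, 0.6F_yA_gv) + U_bs·F_u·A_nt = 104.6 kips → 52.3 kips.
Block shear governs: 52.3 kips.

52.3 kips (block shear governs)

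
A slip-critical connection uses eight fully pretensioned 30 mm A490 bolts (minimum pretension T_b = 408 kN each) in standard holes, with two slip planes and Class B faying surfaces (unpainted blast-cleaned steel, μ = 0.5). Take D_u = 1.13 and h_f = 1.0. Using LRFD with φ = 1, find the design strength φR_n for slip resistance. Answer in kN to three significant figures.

3690 kN

R_n = μ · D_u · h_f · T_b · n_s · n_b = 0.5 × 1.13 × 1.0 × 408 × 2 × 8 = 3688 kN.
Design strength φR_n = 1 × 3688 = 3690 kN.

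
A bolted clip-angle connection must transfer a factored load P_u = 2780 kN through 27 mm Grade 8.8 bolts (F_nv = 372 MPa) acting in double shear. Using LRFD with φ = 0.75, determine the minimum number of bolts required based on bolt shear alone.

9 bolts

A_b = π·27²/4 = 572.6 mm².
Per-bolt design strength φR_n = 0.75 × 372 × 572.6 × 2 / 1000 = 319.5 kN.
n ≥ 2780 / 319.5 = 8.701 → use 9 bolts.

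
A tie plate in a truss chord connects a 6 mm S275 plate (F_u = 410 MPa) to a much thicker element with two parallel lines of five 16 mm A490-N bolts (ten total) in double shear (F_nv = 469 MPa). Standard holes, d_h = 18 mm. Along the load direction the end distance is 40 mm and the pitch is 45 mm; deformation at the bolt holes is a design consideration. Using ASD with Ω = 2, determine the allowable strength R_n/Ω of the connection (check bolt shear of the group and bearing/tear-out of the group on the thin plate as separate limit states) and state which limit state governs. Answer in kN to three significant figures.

410 kN (bearing governs)

Bolt shear: A_b = π·16²/4 = 201.1 mm²; R_n = 469 × 201.1 × 10 × 2 / 1000 = 1886 kN → 1886 / 2 = 943 kN.
Bearing (1.2 l_c t F_u ≤ 2.4 d t F_u): upper limit = 2.4·16·6·410 / 1000 = 94.46 kN.
  Edge l_c = 40 − 18/2 = 31 → r_n = 91.51 kN; interior l_c = 45 − 18 = 27 → r_n = 79.7 kN.
  R_n,bearing = 2·91.51 + 8·79.7 = 820.7 kN → 820.7 / 2 = 410 kN.
Bearing governs: 410 kN.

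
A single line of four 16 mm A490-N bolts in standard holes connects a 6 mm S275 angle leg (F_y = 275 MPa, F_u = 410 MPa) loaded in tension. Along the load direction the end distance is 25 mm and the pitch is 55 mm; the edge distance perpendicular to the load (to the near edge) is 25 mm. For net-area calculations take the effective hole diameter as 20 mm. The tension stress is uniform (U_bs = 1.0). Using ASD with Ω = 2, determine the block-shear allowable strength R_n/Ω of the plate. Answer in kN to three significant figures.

Shear plane L_v = 25 + 3·55 = 190 mm; A_gv = 190 × 6 = 1140 mm².
A_nv = (190 − 3.5·20) × 6 = 720 mm².
A_nt = (25 − 0.5·20) × 6 = 90 mm².
0.6 F_u A_nv = 177.1 kN; 0.6 F_y A_gv = 188.1 kN → shear rupture governs the shear term.
R_n = 177.1 + 1.0 × 410 × 90 / 1000 = 214 kN.
Allowable strength R_n/Ω = 214 / 2 = 107 kN.

107 kN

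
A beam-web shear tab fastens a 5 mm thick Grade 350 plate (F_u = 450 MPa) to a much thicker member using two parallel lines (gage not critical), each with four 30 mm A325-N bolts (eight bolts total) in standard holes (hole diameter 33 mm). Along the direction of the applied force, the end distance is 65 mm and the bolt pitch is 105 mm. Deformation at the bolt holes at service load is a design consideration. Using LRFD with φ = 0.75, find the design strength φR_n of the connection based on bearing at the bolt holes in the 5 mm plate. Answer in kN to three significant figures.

Per bolt r_n = 1.2 l_c t F_u ≤ 2.4 d t F_u; upper limit = 2.4 × 30 × 5 × 450 / 1000 = 162 kN.
Edge bolt: l_c = 65 − 33/2 = 48.5 mm → 1.2 × 48.5 × 5 × 450 / 1000 = 130.9 → r_n = 130.9 kN.
Interior bolts: l_c = 105 − 33 = 72 mm → 1.2 × 72 × 5 × 450 / 1000 = 194.4 → r_n = 162 kN.
R_n = 2 × 130.9 + 6 × 162 = 1234 kN.
Design strength φR_n = 0.75 × 1234 = 925 kN.

925 kN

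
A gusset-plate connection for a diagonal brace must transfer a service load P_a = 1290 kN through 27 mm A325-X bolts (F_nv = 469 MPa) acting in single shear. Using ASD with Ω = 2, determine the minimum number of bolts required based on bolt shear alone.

10 bolts

A_b = π·27²/4 = 572.6 mm².
Per-bolt allowable strength R_n/Ω = 469 × 572.6 × 1 / 1000 / 2 = 134.3 kN.
n ≥ 1290 / 134.3 = 9.608 → use 10 bolts.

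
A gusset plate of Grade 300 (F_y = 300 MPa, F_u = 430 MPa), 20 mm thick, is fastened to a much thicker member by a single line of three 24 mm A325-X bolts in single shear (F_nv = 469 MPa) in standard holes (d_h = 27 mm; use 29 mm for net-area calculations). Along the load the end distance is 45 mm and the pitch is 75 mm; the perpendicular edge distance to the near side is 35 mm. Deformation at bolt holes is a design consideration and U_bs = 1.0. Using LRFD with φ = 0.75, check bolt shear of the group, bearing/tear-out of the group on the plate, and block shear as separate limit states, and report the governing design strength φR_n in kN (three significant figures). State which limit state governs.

Bolt shear: A_b = π·24²/4 = 452.4 mm²; R_n = 469 × 452.4 × 3 × 1 / 1000 = 636.5 kN → 0.75 × 636.5 = 477 kN.
Bearing: edge l_c = 31.5, r_n = 325.1 kN; interior l_c = 48, r_n = 495.4 kN; R_n = 325.1 + 2·495.4 = 1316 kN → 987 kN.
Block shear: A_gv = 3900, A_nv = 2450, A_nt = 410 mm²; R_n = min(0.6F_uA_nv, 0.6F_yA_gv) + U_bs·F_u·A_nt = 808.4 kN → 606 kN.
Bolt shear governs: 477 kN.

477 kN (bolt shear governs)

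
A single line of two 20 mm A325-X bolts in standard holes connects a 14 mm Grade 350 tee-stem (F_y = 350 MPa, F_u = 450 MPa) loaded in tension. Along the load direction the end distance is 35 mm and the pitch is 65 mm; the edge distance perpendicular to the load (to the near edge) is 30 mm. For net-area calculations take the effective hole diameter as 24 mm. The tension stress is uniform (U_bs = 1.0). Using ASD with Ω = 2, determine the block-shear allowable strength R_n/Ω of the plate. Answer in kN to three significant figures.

Shear plane L_v = 35 + 1·65 = 100 mm; A_gv = 100 × 14 = 1400 mm².
A_nv = (100 − 1.5·24) × 14 = 896 mm².
A_nt = (30 − 0.5·24) × 14 = 252 mm².
0.6 F_u A_nv = 241.9 kN; 0.6 F_y A_gv = 294 kN → shear rupture governs the shear term.
R_n = 241.9 + 1.0 × 450 × 252 / 1000 = 355.3 kN.
Allowable strength R_n/Ω = 355.3 / 2 = 178 kN.

178 kN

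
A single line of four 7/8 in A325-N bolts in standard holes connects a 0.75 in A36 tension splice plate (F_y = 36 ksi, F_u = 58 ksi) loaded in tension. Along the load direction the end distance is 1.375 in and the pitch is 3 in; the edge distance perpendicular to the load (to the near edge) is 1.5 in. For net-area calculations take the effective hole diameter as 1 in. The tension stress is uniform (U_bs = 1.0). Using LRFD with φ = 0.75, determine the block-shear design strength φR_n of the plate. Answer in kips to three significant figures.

159 kips

Shear plane L_v = 1.375 + 3·3 = 10.38 in; A_gv = 10.38 × 0.75 = 7.781 in².
A_nv = (10.38 − 3.5·1) × 0.75 = 5.156 in².
A_nt = (1.5 − 0.5·1) × 0.75 = 0.75 in².
0.6 F_u A_nv = 179.4 kips; 0.6 F_y A_gv = 168.1 kips → shear yielding governs the shear term.
R_n = 168.1 + 1.0 × 58 × 0.75 = 211.6 kips.
Design strength φR_n = 0.75 × 211.6 = 159 kips.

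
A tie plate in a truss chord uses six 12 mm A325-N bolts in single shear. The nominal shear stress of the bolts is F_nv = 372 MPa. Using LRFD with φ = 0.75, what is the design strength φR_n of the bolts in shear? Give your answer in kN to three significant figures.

189 kN

A_b = π × 12² / 4 = 113.1 mm².
R_n = F_nv · A_b · n · n_s = 372 × 113.1 × 6 × 1 / 1000 = 252.4 kN.
Design strength φR_n = 0.75 × 252.4 = 189 kN.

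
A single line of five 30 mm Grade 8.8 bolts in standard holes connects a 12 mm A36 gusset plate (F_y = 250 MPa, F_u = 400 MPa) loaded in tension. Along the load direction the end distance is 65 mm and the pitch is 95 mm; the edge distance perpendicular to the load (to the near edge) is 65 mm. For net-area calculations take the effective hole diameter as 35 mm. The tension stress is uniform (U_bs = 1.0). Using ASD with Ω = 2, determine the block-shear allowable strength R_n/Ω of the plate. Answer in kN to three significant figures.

514 kN

Shear plane L_v = 65 + 4·95 = 445 mm; A_gv = 445 × 12 = 5340 mm².
A_nv = (445 − 4.5·35) × 12 = 3450 mm².
A_nt = (65 − 0.5·35) × 12 = 570 mm².
0.6 F_u A_nv = 828 kN; 0.6 F_y A_gv = 801 kN → shear yielding governs the shear term.
R_n = 801 + 1.0 × 400 × 570 / 1000 = 1029 kN.
Allowable strength R_n/Ω = 1029 / 2 = 514 kN.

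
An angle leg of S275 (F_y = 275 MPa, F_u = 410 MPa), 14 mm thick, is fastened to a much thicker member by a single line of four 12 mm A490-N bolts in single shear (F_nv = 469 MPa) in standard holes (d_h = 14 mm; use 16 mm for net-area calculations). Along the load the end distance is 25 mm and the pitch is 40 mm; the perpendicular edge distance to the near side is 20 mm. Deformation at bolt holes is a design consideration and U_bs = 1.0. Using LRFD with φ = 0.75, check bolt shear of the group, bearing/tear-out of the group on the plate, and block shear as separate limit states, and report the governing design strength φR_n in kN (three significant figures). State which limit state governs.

159 kN (bolt shear governs)

Bolt shear: A_b = π·12²/4 = 113.1 mm²; R_n = 469 × 113.1 × 4 × 1 / 1000 = 212.2 kN → 0.75 × 212.2 = 159 kN.
Bearing: edge l_c = 18, r_n = 124 kN; interior l_c = 26, r_n = 165.3 kN; R_n = 124 + 3·165.3 = 619.9 kN → 465 kN.
Block shear: A_gv = 2030, A_nv = 1246, A_nt = 168 mm²; R_n = min(0.6F_uA_nv, 0.6F_yA_gv) + U_bs·F_u·A_nt = 375.4 kN → 282 kN.
Bolt shear governs: 159 kN.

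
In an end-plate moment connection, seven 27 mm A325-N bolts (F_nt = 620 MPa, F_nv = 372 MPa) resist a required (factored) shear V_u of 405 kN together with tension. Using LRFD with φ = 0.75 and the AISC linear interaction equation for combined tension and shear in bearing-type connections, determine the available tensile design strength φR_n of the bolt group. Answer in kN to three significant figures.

A_b = π·27²/4 = 572.6 mm²; f_rv = 405 × 1000 / (7 × 572.6) = 101.1 MPa.
F'_nt = 1.3 F_nt − (F_nt / φF_nv) f_rv = 1.3·620 − (620/(0.75·372))·101.1 = 581.4 MPa, capped at F_nt → F'_nt = 581.4 MPa.
R_n = F'_nt · A_b · n = 581.4 × 572.6 × 7 / 1000 = 2330 kN.
Design strength φR_n = 0.75 × 2330 = 1750 kN.

1750 kN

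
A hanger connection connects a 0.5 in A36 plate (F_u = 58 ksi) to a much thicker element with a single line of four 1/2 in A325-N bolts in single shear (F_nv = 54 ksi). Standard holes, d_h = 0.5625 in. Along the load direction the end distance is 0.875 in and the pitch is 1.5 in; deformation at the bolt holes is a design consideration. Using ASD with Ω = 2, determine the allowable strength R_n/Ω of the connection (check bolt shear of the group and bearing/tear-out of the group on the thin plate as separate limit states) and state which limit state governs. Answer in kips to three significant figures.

21.2 kips (bolt shear governs)

Bolt shear: A_b = π·0.5²/4 = 0.1963 in²; R_n = 54 × 0.1963 × 4 × 1 = 42.41 kips → 42.41 / 2 = 21.2 kips.
Bearing (1.2 l_c t F_u ≤ 2.4 d t F_u): upper limit = 2.4·0.5·0.5·58 = 34.8 kips.
  Edge l_c = 0.875 − 0.5625/2 = 0.5938 → r_n = 20.66 kips; interior l_c = 1.5 − 0.5625 = 0.9375 → r_n = 32.62 kips.
  R_n,bearing = 1·20.66 + 3·32.62 = 118.5 kips → 118.5 / 2 = 59.3 kips.
Bolt shear governs: 21.2 kips.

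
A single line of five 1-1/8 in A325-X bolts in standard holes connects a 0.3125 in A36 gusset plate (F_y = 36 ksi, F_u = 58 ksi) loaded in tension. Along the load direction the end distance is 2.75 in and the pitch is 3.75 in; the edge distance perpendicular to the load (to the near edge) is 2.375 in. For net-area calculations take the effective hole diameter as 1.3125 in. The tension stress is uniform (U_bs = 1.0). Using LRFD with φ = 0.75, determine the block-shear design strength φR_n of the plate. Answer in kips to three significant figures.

113 kips

Shear plane L_v = 2.75 + 4·3.75 = 17.75 in; A_gv = 17.75 × 0.3125 = 5.547 in².
A_nv = (17.75 − 4.5·1.3125) × 0.3125 = 3.701 in².
A_nt = (2.375 − 0.5·1.3125) × 0.3125 = 0.5371 in².
0.6 F_u A_nv = 128.8 kips; 0.6 F_y A_gv = 119.8 kips → shear yielding governs the shear term.
R_n = 119.8 + 1.0 × 58 × 0.5371 = 151 kips.
Design strength φR_n = 0.75 × 151 = 113 kips.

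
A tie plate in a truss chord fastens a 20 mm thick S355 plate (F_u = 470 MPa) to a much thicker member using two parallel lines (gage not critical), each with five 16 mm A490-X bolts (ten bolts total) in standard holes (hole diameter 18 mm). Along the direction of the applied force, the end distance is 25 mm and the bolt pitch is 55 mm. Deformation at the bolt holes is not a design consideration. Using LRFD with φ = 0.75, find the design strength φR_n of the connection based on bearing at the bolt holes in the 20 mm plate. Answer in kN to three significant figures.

Per bolt r_n = 1.5 l_c t F_u ≤ 3.0 d t F_u; upper limit = 3.0 × 16 × 20 × 470 / 1000 = 451.2 kN.
Edge bolt: l_c = 25 − 18/2 = 16 mm → 1.5 × 16 × 20 × 470 / 1000 = 225.6 → r_n = 225.6 kN.
Interior bolts: l_c = 55 − 18 = 37 mm → 1.5 × 37 × 20 × 470 / 1000 = 521.7 → r_n = 451.2 kN.
R_n = 2 × 225.6 + 8 × 451.2 = 4061 kN.
Design strength φR_n = 0.75 × 4061 = 3050 kN.

3050 kN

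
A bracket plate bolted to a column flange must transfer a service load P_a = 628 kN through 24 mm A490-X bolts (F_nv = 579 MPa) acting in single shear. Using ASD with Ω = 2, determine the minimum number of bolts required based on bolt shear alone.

A_b = π·24²/4 = 452.4 mm².
Per-bolt allowable strength R_n/Ω = 579 × 452.4 × 1 / 1000 / 2 = 131 kN.
n ≥ 628 / 131 = 4.795 → use 5 bolts.

5 bolts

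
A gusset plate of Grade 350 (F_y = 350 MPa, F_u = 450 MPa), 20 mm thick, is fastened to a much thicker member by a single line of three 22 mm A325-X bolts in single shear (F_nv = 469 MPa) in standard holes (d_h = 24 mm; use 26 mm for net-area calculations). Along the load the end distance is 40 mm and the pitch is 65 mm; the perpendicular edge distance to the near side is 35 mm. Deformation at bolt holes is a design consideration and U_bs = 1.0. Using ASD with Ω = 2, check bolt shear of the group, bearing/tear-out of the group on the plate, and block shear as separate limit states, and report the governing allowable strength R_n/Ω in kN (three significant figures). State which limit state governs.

Bolt shear: A_b = π·22²/4 = 380.1 mm²; R_n = 469 × 380.1 × 3 × 1 / 1000 = 534.8 kN → 534.8 / 2 = 267 kN.
Bearing: edge l_c = 28, r_n = 302.4 kN; interior l_c = 41, r_n = 442.8 kN; R_n = 302.4 + 2·442.8 = 1188 kN → 594 kN.
Block shear: A_gv = 3400, A_nv = 2100, A_nt = 440 mm²; R_n = min(0.6F_uA_nv, 0.6F_yA_gv) + U_bs·F_u·A_nt = 765 kN → 382 kN.
Bolt shear governs: 267 kN.

267 kN (bolt shear governs)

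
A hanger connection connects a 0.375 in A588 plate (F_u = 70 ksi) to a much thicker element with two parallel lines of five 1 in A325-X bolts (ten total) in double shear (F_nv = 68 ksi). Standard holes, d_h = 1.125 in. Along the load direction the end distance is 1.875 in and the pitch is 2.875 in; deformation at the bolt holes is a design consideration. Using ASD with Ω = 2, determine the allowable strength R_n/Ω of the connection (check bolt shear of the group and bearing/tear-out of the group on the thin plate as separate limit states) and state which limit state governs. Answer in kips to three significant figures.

262 kips (bearing governs)

Bolt shear: A_b = π·1²/4 = 0.7854 in²; R_n = 68 × 0.7854 × 10 × 2 = 1068 kips → 1068 / 2 = 534 kips.
Bearing (1.2 l_c t F_u ≤ 2.4 d t F_u): upper limit = 2.4·1·0.375·70 = 63 kips.
  Edge l_c = 1.875 − 1.125/2 = 1.312 → r_n = 41.34 kips; interior l_c = 2.875 − 1.125 = 1.75 → r_n = 55.13 kips.
  R_n,bearing = 2·41.34 + 8·55.13 = 523.7 kips → 523.7 / 2 = 262 kips.
Bearing governs: 262 kips.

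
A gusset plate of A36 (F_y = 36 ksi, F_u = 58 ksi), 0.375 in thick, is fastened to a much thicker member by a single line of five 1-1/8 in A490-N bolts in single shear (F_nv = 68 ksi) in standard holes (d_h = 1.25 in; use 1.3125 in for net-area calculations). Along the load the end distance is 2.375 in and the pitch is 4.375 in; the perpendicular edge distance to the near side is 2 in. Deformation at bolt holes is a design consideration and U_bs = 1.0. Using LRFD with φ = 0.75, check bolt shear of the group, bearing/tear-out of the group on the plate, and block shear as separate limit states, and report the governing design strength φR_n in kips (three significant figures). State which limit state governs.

143 kips (block shear governs)

Bolt shear: A_b = π·1.125²/4 = 0.994 in²; R_n = 68 × 0.994 × 5 × 1 = 338 kips → 0.75 × 338 = 253 kips.
Bearing: edge l_c = 1.75, r_n = 45.68 kips; interior l_c = 3.125, r_n = 58.72 kips; R_n = 45.68 + 4·58.72 = 280.6 kips → 210 kips.
Block shear: A_gv = 7.453, A_nv = 5.238, A_nt = 0.5039 in²; R_n = min(0.6F_uA_nv, 0.6F_yA_gv) + U_bs·F_u·A_nt = 190.2 kips → 143 kips.
Block shear governs: 143 kips.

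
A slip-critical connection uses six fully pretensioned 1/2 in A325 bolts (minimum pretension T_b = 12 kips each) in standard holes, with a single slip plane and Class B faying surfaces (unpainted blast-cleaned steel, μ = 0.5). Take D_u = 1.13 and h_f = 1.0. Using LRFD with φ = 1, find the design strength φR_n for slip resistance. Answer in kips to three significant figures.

40.7 kips

R_n = μ · D_u · h_f · T_b · n_s · n_b = 0.5 × 1.13 × 1.0 × 12 × 1 × 6 = 40.68 kips.
Design strength φR_n = 1 × 40.68 = 40.7 kips.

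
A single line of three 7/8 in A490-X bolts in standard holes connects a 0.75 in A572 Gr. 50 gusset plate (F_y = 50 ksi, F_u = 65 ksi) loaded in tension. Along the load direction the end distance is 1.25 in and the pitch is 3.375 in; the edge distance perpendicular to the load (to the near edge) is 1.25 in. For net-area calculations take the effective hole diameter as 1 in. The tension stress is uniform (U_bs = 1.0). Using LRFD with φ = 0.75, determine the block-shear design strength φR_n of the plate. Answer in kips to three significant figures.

Shear plane L_v = 1.25 + 2·3.375 = 8 in; A_gv = 8 × 0.75 = 6 in².
A_nv = (8 − 2.5·1) × 0.75 = 4.125 in².
A_nt = (1.25 − 0.5·1) × 0.75 = 0.5625 in².
0.6 F_u A_nv = 160.9 kips; 0.6 F_y A_gv = 180 kips → shear rupture governs the shear term.
R_n = 160.9 + 1.0 × 65 × 0.5625 = 197.4 kips.
Design strength φR_n = 0.75 × 197.4 = 148 kips.

148 kips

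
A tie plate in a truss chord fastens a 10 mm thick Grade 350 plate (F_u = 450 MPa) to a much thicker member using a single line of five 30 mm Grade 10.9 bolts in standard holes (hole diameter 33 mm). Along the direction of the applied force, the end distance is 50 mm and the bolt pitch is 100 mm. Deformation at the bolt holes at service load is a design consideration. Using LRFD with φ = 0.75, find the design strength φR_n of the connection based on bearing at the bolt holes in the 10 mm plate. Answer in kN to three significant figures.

1110 kN

Per bolt r_n = 1.2 l_c t F_u ≤ 2.4 d t F_u; upper limit = 2.4 × 30 × 10 × 450 / 1000 = 324 kN.
Edge bolt: l_c = 50 − 33/2 = 33.5 mm → 1.2 × 33.5 × 10 × 450 / 1000 = 180.9 → r_n = 180.9 kN.
Interior bolts: l_c = 100 − 33 = 67 mm → 1.2 × 67 × 10 × 450 / 1000 = 361.8 → r_n = 324 kN.
R_n = 1 × 180.9 + 4 × 324 = 1477 kN.
Design strength φR_n = 0.75 × 1477 = 1110 kN.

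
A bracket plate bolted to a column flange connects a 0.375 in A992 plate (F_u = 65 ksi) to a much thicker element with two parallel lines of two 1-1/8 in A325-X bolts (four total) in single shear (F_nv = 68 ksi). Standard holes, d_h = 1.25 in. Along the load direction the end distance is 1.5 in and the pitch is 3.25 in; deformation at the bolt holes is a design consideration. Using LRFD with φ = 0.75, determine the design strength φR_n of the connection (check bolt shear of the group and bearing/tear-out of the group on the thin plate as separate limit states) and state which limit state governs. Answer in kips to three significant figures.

126 kips (bearing governs)

Bolt shear: A_b = π·1.125²/4 = 0.994 in²; R_n = 68 × 0.994 × 4 × 1 = 270.4 kips → 0.75 × 270.4 = 203 kips.
Bearing (1.2 l_c t F_u ≤ 2.4 d t F_u): upper limit = 2.4·1.125·0.375·65 = 65.81 kips.
  Edge l_c = 1.5 − 1.25/2 = 0.875 → r_n = 25.59 kips; interior l_c = 3.25 − 1.25 = 2 → r_n = 58.5 kips.
  R_n,bearing = 2·25.59 + 2·58.5 = 168.2 kips → 0.75 × 168.2 = 126 kips.
Bearing governs: 126 kips.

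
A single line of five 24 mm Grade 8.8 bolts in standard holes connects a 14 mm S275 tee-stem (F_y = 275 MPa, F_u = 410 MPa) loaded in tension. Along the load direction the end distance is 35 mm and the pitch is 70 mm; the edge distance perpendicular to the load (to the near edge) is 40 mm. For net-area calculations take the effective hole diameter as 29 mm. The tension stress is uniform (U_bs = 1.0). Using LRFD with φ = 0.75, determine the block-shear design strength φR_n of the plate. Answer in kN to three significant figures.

Shear plane L_v = 35 + 4·70 = 315 mm; A_gv = 315 × 14 = 4410 mm².
A_nv = (315 − 4.5·29) × 14 = 2583 mm².
A_nt = (40 − 0.5·29) × 14 = 357 mm².
0.6 F_u A_nv = 635.4 kN; 0.6 F_y A_gv = 727.6 kN → shear rupture governs the shear term.
R_n = 635.4 + 1.0 × 410 × 357 / 1000 = 781.8 kN.
Design strength φR_n = 0.75 × 781.8 = 586 kN.

586 kN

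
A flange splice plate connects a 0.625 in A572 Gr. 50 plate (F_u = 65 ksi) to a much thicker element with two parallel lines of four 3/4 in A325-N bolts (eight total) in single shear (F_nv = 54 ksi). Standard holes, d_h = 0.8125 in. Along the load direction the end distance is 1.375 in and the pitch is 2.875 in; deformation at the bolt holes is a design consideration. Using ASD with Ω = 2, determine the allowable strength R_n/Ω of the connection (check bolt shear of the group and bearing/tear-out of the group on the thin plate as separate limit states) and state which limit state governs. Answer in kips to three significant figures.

Bolt shear: A_b = π·0.75²/4 = 0.4418 in²; R_n = 54 × 0.4418 × 8 × 1 = 190.9 kips → 190.9 / 2 = 95.4 kips.
Bearing (1.2 l_c t F_u ≤ 2.4 d t F_u): upper limit = 2.4·0.75·0.625·65 = 73.12 kips.
  Edge l_c = 1.375 − 0.8125/2 = 0.9688 → r_n = 47.23 kips; interior l_c = 2.875 − 0.8125 = 2.062 → r_n = 73.12 kips.
  R_n,bearing = 2·47.23 + 6·73.12 = 533.2 kips → 533.2 / 2 = 267 kips.
Bolt shear governs: 95.4 kips.

95.4 kips (bolt shear governs)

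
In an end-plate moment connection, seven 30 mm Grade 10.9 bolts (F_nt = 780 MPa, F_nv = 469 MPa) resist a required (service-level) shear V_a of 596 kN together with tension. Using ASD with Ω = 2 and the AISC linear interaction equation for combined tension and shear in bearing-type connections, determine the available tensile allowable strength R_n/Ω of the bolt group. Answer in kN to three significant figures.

1520 kN

A_b = π·30²/4 = 706.9 mm²; f_rv = 596 × 1000 / (7 × 706.9) = 120.5 MPa.
F'_nt = 1.3 F_nt − (Ω F_nt / F_nv) f_rv = 1.3·780 − (2·780/469)·120.5 = 613.3 MPa, capped at F_nt → F'_nt = 613.3 MPa.
R_n = F'_nt · A_b · n = 613.3 × 706.9 × 7 / 1000 = 3035 kN.
Allowable strength R_n/Ω = 3035 / 2 = 1520 kN.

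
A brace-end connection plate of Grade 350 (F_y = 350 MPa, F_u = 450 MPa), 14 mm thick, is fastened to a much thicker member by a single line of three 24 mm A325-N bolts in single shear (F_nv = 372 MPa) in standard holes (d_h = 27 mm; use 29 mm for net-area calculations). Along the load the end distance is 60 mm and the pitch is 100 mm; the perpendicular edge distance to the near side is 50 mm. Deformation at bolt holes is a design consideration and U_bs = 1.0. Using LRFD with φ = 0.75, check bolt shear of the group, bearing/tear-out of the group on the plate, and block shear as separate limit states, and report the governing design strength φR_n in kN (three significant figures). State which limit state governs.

379 kN (bolt shear governs)

Bolt shear: A_b = π·24²/4 = 452.4 mm²; R_n = 372 × 452.4 × 3 × 1 / 1000 = 504.9 kN → 0.75 × 504.9 = 379 kN.
Bearing: edge l_c = 46.5, r_n = 351.5 kN; interior l_c = 73, r_n = 362.9 kN; R_n = 351.5 + 2·362.9 = 1077 kN → 808 kN.
Block shear: A_gv = 3640, A_nv = 2625, A_nt = 497 mm²; R_n = min(0.6F_uA_nv, 0.6F_yA_gv) + U_bs·F_u·A_nt = 932.4 kN → 699 kN.
Bolt shear governs: 379 kN.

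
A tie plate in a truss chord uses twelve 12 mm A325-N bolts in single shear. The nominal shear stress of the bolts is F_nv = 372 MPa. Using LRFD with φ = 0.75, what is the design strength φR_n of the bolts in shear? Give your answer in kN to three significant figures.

A_b = π × 12² / 4 = 113.1 mm².
R_n = F_nv · A_b · n · n_s = 372 × 113.1 × 12 × 1 / 1000 = 504.9 kN.
Design strength φR_n = 0.75 × 504.9 = 379 kN.

379 kN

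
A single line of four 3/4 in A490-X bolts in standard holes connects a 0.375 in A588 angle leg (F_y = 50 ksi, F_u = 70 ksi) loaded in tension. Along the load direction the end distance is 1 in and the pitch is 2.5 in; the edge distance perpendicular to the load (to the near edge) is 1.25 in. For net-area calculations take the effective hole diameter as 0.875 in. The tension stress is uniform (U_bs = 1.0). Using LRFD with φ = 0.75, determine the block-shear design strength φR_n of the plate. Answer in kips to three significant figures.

80.2 kips

Shear plane L_v = 1 + 3·2.5 = 8.5 in; A_gv = 8.5 × 0.375 = 3.188 in².
A_nv = (8.5 − 3.5·0.875) × 0.375 = 2.039 in².
A_nt = (1.25 − 0.5·0.875) × 0.375 = 0.3047 in².
0.6 F_u A_nv = 85.64 kips; 0.6 F_y A_gv = 95.62 kips → shear rupture governs the shear term.
R_n = 85.64 + 1.0 × 70 × 0.3047 = 107 kips.
Design strength φR_n = 0.75 × 107 = 80.2 kips.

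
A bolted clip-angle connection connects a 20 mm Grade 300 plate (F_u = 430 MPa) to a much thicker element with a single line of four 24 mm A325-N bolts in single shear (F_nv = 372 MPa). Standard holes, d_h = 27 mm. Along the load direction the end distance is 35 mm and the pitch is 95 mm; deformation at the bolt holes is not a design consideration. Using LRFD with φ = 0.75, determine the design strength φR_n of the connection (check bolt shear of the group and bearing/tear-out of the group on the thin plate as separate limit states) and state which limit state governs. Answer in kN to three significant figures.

Bolt shear: A_b = π·24²/4 = 452.4 mm²; R_n = 372 × 452.4 × 4 × 1 / 1000 = 673.2 kN → 0.75 × 673.2 = 505 kN.
Bearing (1.5 l_c t F_u ≤ 3.0 d t F_u): upper limit = 3.0·24·20·430 / 1000 = 619.2 kN.
  Edge l_c = 35 − 27/2 = 21.5 → r_n = 277.4 kN; interior l_c = 95 − 27 = 68 → r_n = 619.2 kN.
  R_n,bearing = 1·277.4 + 3·619.2 = 2135 kN → 0.75 × 2135 = 1600 kN.
Bolt shear governs: 505 kN.

505 kN (bolt shear governs)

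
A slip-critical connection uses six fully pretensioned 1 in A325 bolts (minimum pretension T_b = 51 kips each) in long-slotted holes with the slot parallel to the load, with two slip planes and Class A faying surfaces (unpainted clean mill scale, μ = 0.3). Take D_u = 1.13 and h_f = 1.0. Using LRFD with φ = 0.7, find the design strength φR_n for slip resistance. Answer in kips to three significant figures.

R_n = μ · D_u · h_f · T_b · n_s · n_b = 0.3 × 1.13 × 1.0 × 51 × 2 × 6 = 207.5 kips.
Design strength φR_n = 0.7 × 207.5 = 145 kips.

145 kips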